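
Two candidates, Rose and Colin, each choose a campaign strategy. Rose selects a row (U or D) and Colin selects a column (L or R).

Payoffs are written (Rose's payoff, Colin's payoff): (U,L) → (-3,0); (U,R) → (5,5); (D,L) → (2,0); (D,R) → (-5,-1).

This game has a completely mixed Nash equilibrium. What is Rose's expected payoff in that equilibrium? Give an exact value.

First find q, the probability Colin plays L, from Rose's indifference between U and D: −3q + 5(1−q) = 2q − 5(1−q), giving q = 2/3.
Since Rose is indifferent in equilibrium, Rose's expected payoff equals the payoff from either row against (2/3, 1/3). Using U: −3(2/3) + 5(1/3) = -1/3.

-1/3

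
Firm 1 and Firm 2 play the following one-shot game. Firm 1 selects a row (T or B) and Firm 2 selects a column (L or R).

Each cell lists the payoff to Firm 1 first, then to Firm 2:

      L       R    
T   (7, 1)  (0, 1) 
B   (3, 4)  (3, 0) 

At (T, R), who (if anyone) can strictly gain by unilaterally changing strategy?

Firm 1

Firm 1 at (T, R) earns 0; deviating to B yields 3 — a strict improvement.
Firm 2 earns 1; deviating to L yields 1 — not better.
Only Firm 1 has a strictly profitable deviation.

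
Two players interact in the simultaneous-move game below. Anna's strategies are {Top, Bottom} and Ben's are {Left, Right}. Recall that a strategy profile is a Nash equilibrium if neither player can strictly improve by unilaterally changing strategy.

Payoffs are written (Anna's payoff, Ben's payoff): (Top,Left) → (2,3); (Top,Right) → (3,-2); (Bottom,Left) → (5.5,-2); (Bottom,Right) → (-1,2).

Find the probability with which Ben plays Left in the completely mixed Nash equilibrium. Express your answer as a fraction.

8/15

Let q be the probability that Ben plays Left. In a completely mixed equilibrium, Anna must be indifferent between Top and Bottom.
Anna's expected payoff from Top is 2q + 3(1−q); from Bottom it is 5.5q − (1−q).
Setting these equal: −q + 3 = 6.5q − 1, so q = 8/15.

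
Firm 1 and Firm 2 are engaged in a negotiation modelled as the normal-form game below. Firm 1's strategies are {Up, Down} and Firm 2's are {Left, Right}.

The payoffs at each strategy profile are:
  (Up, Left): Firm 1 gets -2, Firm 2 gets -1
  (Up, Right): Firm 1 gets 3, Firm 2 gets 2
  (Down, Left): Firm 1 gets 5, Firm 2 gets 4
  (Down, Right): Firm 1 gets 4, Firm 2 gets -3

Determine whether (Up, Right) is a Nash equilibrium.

No

At (Up, Right), Firm 1 earns 3; switching to Down would give 4, so Firm 1 would deviate.
Firm 2 earns 2; switching to Left would give -1, so Firm 2 has no profitable deviation.
Since at least one player can profitably deviate, this is not a Nash equilibrium.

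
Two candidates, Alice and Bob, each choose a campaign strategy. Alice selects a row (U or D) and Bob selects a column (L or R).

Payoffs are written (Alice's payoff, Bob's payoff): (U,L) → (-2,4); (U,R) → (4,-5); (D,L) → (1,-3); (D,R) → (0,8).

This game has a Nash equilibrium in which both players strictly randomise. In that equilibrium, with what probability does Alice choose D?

Let p be the probability that Alice plays U. In a completely mixed equilibrium, Bob must be indifferent between L and R.
Bob's expected payoff from L is 4p − 3(1−p); from R it is −5p + 8(1−p).
Setting these equal: 7p − 3 = −13p + 8, so p = 11/20.
Therefore Alice plays D with probability 1 − 11/20 = 9/20.

9/20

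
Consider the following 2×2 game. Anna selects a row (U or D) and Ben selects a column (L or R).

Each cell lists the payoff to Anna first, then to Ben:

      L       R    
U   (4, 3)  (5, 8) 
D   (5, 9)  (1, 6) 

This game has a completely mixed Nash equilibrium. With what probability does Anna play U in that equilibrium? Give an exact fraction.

3/8

Let x be the probability that Anna plays U. In a completely mixed equilibrium, Ben must be indifferent between L and R.
Ben's expected payoff from L is 3x + 9(1−x); from R it is 8x + 6(1−x).
Setting these equal: −6x + 9 = 2x + 6, so x = 3/8.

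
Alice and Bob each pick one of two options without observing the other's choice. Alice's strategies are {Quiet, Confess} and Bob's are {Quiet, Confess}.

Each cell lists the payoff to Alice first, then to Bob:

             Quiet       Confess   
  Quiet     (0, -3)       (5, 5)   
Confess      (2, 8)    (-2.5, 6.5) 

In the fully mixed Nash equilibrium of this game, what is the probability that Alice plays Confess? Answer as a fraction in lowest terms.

Let x be the probability that Alice plays Quiet. In a completely mixed equilibrium, Bob must be indifferent between Quiet and Confess.
Bob's expected payoff from Quiet is −3x + 8(1−x); from Confess it is 5x + 6.5(1−x).
Setting these equal: −11x + 8 = −1.5x + 6.5, so x = 3/19.
Therefore Alice plays Confess with probability 1 − 3/19 = 16/19.

16/19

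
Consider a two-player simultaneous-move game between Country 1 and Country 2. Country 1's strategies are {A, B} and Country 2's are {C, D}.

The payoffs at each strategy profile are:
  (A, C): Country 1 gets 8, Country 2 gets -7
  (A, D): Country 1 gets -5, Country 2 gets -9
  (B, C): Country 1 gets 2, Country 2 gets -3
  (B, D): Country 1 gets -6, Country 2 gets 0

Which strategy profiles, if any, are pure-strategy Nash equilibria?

(A, C): Country 1 gets 8 ≥ 2 from B, and Country 2 gets -7 ≥ -9 from D — Nash equilibrium.
(A, D): Country 2 prefers C (-7 > -9) — not an equilibrium.
(B, C): Country 1 prefers A (8 > 2); Country 2 prefers D (0 > -3) — not an equilibrium.
(B, D): Country 1 prefers A (-5 > -6) — not an equilibrium.

(A, C)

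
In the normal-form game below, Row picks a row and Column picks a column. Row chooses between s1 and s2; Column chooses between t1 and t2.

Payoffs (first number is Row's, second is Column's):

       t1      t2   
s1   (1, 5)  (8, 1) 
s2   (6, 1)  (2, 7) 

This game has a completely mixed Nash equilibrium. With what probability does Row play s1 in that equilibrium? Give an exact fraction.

Let r be the probability that Row plays s1. In a completely mixed equilibrium, Column must be indifferent between t1 and t2.
Column's expected payoff from t1 is 5r + (1−r); from t2 it is r + 7(1−r).
Setting these equal: 4r + 1 = −6r + 7, so r = 3/5.

3/5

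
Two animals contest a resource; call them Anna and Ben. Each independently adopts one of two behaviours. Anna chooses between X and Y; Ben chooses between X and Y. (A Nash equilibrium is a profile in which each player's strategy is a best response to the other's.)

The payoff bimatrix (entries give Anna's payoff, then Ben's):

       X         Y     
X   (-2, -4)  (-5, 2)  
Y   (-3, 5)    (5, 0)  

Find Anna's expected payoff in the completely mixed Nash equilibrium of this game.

First find q, the probability Ben plays X, from Anna's indifference between X and Y: −2q − 5(1−q) = −3q + 5(1−q), giving q = 10/11.
Since Anna is indifferent in equilibrium, Anna's expected payoff equals the payoff from either row against (10/11, 1/11). Using X: −2(10/11) − 5(1/11) = -25/11.

-25/11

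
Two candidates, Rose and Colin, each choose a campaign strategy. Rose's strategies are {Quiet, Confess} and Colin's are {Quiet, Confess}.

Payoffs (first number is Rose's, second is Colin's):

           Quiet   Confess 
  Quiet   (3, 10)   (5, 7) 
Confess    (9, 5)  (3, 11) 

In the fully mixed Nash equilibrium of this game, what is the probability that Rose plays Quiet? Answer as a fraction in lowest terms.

Let r be the probability that Rose plays Quiet. In a completely mixed equilibrium, Colin must be indifferent between Quiet and Confess.
Colin's expected payoff from Quiet is 10r + 5(1−r); from Confess it is 7r + 11(1−r).
Setting these equal: 5r + 5 = −4r + 11, so r = 2/3.

2/3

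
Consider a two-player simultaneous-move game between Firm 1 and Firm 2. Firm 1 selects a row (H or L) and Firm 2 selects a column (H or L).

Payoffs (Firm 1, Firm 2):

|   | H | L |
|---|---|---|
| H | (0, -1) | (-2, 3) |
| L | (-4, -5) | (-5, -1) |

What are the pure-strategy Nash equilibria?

(H, L)

(H, H): Firm 2 prefers L (3 > -1) — not an equilibrium.
(H, L): Firm 1 gets -2 ≥ -5 from L, and Firm 2 gets 3 ≥ -1 from H — Nash equilibrium.
(L, H): Firm 1 prefers H (0 > -4); Firm 2 prefers L (-1 > -5) — not an equilibrium.
(L, L): Firm 1 prefers H (-2 > -5) — not an equilibrium.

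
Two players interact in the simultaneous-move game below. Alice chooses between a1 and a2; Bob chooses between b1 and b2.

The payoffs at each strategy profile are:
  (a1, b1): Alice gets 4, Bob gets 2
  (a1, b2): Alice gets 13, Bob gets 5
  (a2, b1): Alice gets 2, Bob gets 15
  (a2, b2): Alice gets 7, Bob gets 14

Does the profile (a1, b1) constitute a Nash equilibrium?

No

At (a1, b1), Alice earns 4; switching to a2 would give 2, so Alice has no profitable deviation.
Bob earns 2; switching to b2 would give 5, so Bob would deviate.
Since at least one player can profitably deviate, this is not a Nash equilibrium.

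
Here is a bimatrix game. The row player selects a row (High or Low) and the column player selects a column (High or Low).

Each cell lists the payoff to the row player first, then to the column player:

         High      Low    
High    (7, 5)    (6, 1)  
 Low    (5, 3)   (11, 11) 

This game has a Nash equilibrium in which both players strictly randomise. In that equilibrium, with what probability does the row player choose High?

2/3

Let x be the probability that the row player plays High. In a completely mixed equilibrium, the column player must be indifferent between High and Low.
The column player's expected payoff from High is 5x + 3(1−x); from Low it is x + 11(1−x).
Setting these equal: 2x + 3 = −10x + 11, so x = 2/3.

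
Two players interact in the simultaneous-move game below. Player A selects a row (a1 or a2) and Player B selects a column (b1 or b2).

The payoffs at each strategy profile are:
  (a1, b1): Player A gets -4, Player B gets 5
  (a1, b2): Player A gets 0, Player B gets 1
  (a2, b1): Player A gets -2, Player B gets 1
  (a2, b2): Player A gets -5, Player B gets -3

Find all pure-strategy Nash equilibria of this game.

(a2, b1)

(a1, b1): Player A prefers a2 (-2 > -4) — not an equilibrium.
(a1, b2): Player B prefers b1 (5 > 1) — not an equilibrium.
(a2, b1): Player A gets -2 ≥ -4 from a1, and Player B gets 1 ≥ -3 from b2 — Nash equilibrium.
(a2, b2): Player A prefers a1 (0 > -5); Player B prefers b1 (1 > -3) — not an equilibrium.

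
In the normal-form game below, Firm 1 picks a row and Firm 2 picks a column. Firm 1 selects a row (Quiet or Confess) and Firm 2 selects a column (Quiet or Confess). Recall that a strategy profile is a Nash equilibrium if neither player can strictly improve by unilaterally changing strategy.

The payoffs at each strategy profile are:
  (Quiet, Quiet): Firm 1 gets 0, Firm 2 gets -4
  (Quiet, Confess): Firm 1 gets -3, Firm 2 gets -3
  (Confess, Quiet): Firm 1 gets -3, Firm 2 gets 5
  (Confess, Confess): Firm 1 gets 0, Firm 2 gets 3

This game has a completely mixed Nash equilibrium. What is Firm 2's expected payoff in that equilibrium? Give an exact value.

-1

First find p, the probability Firm 1 plays Quiet, from Firm 2's indifference between Quiet and Confess: −4p + 5(1−p) = −3p + 3(1−p), giving p = 2/3.
Since Firm 2 is indifferent in equilibrium, Firm 2's expected payoff equals the payoff from either column against (2/3, 1/3). Using Quiet: −4(2/3) + 5(1/3) = -1.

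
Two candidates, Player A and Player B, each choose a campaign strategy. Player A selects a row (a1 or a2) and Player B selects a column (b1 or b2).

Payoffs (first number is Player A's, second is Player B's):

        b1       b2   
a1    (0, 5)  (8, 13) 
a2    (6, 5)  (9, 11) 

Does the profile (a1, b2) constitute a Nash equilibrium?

No

At (a1, b2), Player A earns 8; switching to a2 would give 9, so Player A would deviate.
Player B earns 13; switching to b1 would give 5, so Player B has no profitable deviation.
Since at least one player can profitably deviate, this is not a Nash equilibrium.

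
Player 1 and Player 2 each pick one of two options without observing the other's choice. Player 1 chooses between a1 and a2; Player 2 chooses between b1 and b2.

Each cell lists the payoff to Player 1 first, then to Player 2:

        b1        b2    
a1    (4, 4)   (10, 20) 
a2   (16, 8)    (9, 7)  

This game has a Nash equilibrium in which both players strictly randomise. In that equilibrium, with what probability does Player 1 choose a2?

Let p be the probability that Player 1 plays a1. In a completely mixed equilibrium, Player 2 must be indifferent between b1 and b2.
Player 2's expected payoff from b1 is 4p + 8(1−p); from b2 it is 20p + 7(1−p).
Setting these equal: −4p + 8 = 13p + 7, so p = 1/17.
Therefore Player 1 plays a2 with probability 1 − 1/17 = 16/17.

16/17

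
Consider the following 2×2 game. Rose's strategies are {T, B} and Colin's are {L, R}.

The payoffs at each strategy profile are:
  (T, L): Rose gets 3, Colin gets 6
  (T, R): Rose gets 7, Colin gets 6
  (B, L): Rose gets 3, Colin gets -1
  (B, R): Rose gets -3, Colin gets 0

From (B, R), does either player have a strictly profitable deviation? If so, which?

Rose at (B, R) earns -3; deviating to T yields 7 — a strict improvement.
Colin earns 0; deviating to L yields -1 — not better.
Only Rose has a strictly profitable deviation.

Rose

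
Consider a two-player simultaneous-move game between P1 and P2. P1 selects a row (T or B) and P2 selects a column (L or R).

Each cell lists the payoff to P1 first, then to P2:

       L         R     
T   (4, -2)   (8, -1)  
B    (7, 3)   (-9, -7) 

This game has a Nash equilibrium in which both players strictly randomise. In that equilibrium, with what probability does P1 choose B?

Let r be the probability that P1 plays T. In a completely mixed equilibrium, P2 must be indifferent between L and R.
P2's expected payoff from L is −2r + 3(1−r); from R it is −r − 7(1−r).
Setting these equal: −5r + 3 = 6r − 7, so r = 10/11.
Therefore P1 plays B with probability 1 − 10/11 = 1/11.

1/11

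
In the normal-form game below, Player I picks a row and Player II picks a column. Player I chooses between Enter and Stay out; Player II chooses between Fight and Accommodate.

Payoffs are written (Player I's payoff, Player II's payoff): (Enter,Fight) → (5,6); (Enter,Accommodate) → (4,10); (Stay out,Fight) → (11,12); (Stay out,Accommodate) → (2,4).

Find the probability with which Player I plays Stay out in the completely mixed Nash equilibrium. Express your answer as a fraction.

1/3

Let p be the probability that Player I plays Enter. In a completely mixed equilibrium, Player II must be indifferent between Fight and Accommodate.
Player II's expected payoff from Fight is 6p + 12(1−p); from Accommodate it is 10p + 4(1−p).
Setting these equal: −6p + 12 = 6p + 4, so p = 2/3.
Therefore Player I plays Stay out with probability 1 − 2/3 = 1/3.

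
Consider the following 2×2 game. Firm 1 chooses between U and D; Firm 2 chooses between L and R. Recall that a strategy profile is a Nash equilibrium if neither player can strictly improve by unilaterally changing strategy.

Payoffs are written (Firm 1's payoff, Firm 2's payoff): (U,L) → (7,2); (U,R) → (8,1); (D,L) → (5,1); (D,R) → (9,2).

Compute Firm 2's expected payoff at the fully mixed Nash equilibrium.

First find x, the probability Firm 1 plays U, from Firm 2's indifference between L and R: 2x + (1−x) = x + 2(1−x), giving x = 1/2.
Since Firm 2 is indifferent in equilibrium, Firm 2's expected payoff equals the payoff from either column against (1/2, 1/2). Using L: 2(1/2) + (1/2) = 3/2.

3/2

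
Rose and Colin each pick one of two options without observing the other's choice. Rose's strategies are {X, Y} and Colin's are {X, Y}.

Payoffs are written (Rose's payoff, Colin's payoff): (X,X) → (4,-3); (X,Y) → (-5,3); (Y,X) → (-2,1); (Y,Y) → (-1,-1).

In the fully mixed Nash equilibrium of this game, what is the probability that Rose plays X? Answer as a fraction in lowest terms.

1/4

Let r be the probability that Rose plays X. In a completely mixed equilibrium, Colin must be indifferent between X and Y.
Colin's expected payoff from X is −3r + (1−r); from Y it is 3r − (1−r).
Setting these equal: −4r + 1 = 4r − 1, so r = 1/4.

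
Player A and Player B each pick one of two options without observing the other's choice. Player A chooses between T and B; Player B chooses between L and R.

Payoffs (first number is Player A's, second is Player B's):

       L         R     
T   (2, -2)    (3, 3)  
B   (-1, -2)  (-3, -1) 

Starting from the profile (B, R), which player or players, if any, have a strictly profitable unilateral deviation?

Player A

Player A at (B, R) earns -3; deviating to T yields 3 — a strict improvement.
Player B earns -1; deviating to L yields -2 — not better.
Only Player A has a strictly profitable deviation.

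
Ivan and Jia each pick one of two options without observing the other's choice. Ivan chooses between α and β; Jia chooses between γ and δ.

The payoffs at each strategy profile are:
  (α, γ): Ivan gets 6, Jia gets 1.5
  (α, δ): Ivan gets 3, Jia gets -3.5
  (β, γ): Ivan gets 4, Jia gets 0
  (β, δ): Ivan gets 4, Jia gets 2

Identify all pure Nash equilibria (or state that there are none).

(α, γ) and (β, δ)

(α, γ): Ivan gets 6 ≥ 4 from β, and Jia gets 1.5 ≥ -3.5 from δ — Nash equilibrium.
(α, δ): Ivan prefers β (4 > 3); Jia prefers γ (1.5 > -3.5) — not an equilibrium.
(β, γ): Ivan prefers α (6 > 4); Jia prefers δ (2 > 0) — not an equilibrium.
(β, δ): Ivan gets 4 ≥ 3 from α, and Jia gets 2 ≥ 0 from γ — Nash equilibrium.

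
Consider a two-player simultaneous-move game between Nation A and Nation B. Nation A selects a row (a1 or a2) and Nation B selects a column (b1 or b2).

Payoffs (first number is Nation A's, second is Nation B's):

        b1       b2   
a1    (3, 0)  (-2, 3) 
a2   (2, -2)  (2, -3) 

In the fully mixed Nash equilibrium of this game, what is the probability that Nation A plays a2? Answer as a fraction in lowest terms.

3/4

Let p be the probability that Nation A plays a1. In a completely mixed equilibrium, Nation B must be indifferent between b1 and b2.
Nation B's expected payoff from b1 is −2(1−p); from b2 it is 3p − 3(1−p).
Setting these equal: 2p − 2 = 6p − 3, so p = 1/4.
Therefore Nation A plays a2 with probability 1 − 1/4 = 3/4.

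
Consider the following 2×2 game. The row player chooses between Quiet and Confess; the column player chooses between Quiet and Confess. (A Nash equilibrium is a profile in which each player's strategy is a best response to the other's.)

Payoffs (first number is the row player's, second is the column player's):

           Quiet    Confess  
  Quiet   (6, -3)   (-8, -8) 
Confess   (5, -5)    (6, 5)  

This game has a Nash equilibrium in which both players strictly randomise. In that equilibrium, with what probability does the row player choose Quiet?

Let p be the probability that the row player plays Quiet. In a completely mixed equilibrium, the column player must be indifferent between Quiet and Confess.
The column player's expected payoff from Quiet is −3p − 5(1−p); from Confess it is −8p + 5(1−p).
Setting these equal: 2p − 5 = −13p + 5, so p = 2/3.

2/3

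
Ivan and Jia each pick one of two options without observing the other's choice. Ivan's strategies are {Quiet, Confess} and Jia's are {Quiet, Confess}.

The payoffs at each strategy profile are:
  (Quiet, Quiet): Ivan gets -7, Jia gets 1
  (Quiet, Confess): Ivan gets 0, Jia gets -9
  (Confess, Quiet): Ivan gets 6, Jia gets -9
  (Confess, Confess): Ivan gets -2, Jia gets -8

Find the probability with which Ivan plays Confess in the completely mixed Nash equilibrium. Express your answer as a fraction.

10/11

Let p be the probability that Ivan plays Quiet. In a completely mixed equilibrium, Jia must be indifferent between Quiet and Confess.
Jia's expected payoff from Quiet is p − 9(1−p); from Confess it is −9p − 8(1−p).
Setting these equal: 10p − 9 = −p − 8, so p = 1/11.
Therefore Ivan plays Confess with probability 1 − 1/11 = 10/11.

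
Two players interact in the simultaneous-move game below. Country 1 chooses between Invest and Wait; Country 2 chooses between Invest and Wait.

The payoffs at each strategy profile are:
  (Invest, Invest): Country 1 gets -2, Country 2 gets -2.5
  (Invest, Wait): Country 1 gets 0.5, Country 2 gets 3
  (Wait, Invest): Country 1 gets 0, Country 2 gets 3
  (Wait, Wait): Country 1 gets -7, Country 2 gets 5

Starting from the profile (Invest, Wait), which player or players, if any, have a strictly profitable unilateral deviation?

Country 1 at (Invest, Wait) earns 0.5; deviating to Wait yields -7 — not better.
Country 2 earns 3; deviating to Invest yields -2.5 — not better.
Neither player can strictly improve; the profile is a Nash equilibrium.

Neither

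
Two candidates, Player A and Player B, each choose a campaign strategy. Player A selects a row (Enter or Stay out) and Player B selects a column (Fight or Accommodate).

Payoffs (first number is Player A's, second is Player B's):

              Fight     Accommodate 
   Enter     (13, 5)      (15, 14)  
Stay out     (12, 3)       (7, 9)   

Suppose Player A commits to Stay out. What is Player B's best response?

Against Stay out, Player B earns 3 from Fight and 9 from Accommodate.
So Accommodate is the best response.

Accommodate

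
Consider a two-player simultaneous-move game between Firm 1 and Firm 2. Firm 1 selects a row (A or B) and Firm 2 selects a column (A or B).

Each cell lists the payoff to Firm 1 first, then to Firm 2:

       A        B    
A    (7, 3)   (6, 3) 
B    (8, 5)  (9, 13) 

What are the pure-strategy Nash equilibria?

(A, A): Firm 1 prefers B (8 > 7) — not an equilibrium.
(A, B): Firm 1 prefers B (9 > 6) — not an equilibrium.
(B, A): Firm 2 prefers B (13 > 5) — not an equilibrium.
(B, B): Firm 1 gets 9 ≥ 6 from A, and Firm 2 gets 13 ≥ 5 from A — Nash equilibrium.

(B, B)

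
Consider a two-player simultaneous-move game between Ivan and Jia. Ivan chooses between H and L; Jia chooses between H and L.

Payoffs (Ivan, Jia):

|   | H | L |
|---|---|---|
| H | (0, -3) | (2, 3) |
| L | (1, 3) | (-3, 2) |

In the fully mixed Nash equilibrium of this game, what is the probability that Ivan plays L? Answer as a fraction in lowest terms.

Let r be the probability that Ivan plays H. In a completely mixed equilibrium, Jia must be indifferent between H and L.
Jia's expected payoff from H is −3r + 3(1−r); from L it is 3r + 2(1−r).
Setting these equal: −6r + 3 = r + 2, so r = 1/7.
Therefore Ivan plays L with probability 1 − 1/7 = 6/7.

6/7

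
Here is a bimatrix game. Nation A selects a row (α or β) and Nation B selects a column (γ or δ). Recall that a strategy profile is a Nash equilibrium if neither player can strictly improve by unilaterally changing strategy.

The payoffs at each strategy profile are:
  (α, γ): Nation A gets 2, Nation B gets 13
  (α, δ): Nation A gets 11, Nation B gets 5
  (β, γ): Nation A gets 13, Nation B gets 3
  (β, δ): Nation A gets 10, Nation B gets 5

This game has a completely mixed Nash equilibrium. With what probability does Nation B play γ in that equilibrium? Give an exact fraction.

1/12

Let y be the probability that Nation B plays γ. In a completely mixed equilibrium, Nation A must be indifferent between α and β.
Nation A's expected payoff from α is 2y + 11(1−y); from β it is 13y + 10(1−y).
Setting these equal: −9y + 11 = 3y + 10, so y = 1/12.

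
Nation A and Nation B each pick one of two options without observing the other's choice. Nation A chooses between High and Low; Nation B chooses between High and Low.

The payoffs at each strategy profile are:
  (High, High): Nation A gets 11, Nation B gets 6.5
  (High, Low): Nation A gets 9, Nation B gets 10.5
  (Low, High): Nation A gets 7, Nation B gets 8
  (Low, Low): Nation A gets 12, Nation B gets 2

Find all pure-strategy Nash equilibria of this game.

none

(High, High): Nation B prefers Low (10.5 > 6.5) — not an equilibrium.
(High, Low): Nation A prefers Low (12 > 9) — not an equilibrium.
(Low, High): Nation A prefers High (11 > 7) — not an equilibrium.
(Low, Low): Nation B prefers High (8 > 2) — not an equilibrium.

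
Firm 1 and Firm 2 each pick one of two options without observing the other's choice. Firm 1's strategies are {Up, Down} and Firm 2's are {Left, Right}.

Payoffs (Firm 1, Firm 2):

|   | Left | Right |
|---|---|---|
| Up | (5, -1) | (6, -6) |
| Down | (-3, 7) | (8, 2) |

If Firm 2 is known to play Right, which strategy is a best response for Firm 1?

Against Right, Firm 1 earns 6 from Up and 8 from Down.
So Down is the best response.

Down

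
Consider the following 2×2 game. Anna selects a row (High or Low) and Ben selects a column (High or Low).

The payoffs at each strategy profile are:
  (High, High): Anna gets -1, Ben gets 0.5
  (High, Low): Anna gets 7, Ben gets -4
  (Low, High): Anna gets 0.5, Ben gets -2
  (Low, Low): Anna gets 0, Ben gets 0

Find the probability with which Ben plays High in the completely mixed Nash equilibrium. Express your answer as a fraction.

Let c be the probability that Ben plays High. In a completely mixed equilibrium, Anna must be indifferent between High and Low.
Anna's expected payoff from High is −c + 7(1−c); from Low it is 0.5c.
Setting these equal: −8c + 7 = 0.5c, so c = 14/17.

14/17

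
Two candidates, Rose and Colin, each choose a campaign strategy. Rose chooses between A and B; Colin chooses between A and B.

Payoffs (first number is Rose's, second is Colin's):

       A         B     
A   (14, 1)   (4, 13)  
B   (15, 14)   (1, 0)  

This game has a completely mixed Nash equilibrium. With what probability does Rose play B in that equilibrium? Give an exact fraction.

Let p be the probability that Rose plays A. In a completely mixed equilibrium, Colin must be indifferent between A and B.
Colin's expected payoff from A is p + 14(1−p); from B it is 13p.
Setting these equal: −13p + 14 = 13p, so p = 7/13.
Therefore Rose plays B with probability 1 − 7/13 = 6/13.

6/13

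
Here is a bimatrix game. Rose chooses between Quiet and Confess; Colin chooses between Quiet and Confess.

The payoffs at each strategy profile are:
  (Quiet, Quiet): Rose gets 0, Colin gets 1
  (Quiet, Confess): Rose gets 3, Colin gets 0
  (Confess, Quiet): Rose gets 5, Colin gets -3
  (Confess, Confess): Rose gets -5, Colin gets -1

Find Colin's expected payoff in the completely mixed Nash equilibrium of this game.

-1/3

First find p, the probability Rose plays Quiet, from Colin's indifference between Quiet and Confess: p − 3(1−p) = −(1−p), giving p = 2/3.
Since Colin is indifferent in equilibrium, Colin's expected payoff equals the payoff from either column against (2/3, 1/3). Using Quiet: (2/3) − 3(1/3) = -1/3.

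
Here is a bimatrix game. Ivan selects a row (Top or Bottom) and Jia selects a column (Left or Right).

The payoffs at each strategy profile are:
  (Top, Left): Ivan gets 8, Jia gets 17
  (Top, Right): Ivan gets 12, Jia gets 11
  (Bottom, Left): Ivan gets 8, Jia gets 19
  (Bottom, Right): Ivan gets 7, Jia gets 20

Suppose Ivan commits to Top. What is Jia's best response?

Against Top, Jia earns 17 from Left and 11 from Right.
So Left is the best response.

Left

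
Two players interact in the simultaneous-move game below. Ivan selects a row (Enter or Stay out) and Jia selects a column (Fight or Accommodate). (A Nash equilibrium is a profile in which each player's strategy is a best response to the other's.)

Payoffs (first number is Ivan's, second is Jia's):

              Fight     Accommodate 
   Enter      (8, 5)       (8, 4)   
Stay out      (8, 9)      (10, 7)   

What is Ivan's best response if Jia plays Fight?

Against Fight, Ivan earns 8 from Enter and 8 from Stay out.
So either strategy is a best response.

either — both Enter and Stay out are best responses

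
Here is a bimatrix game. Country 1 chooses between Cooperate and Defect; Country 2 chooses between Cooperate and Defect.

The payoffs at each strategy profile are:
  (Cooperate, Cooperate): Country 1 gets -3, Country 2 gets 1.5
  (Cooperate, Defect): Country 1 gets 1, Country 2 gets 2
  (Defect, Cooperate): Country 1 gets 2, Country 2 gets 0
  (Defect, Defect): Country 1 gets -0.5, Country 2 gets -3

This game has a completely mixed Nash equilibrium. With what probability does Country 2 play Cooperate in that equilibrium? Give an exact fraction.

Let c be the probability that Country 2 plays Cooperate. In a completely mixed equilibrium, Country 1 must be indifferent between Cooperate and Defect.
Country 1's expected payoff from Cooperate is −3c + (1−c); from Defect it is 2c − 0.5(1−c).
Setting these equal: −4c + 1 = 2.5c − 0.5, so c = 3/13.

3/13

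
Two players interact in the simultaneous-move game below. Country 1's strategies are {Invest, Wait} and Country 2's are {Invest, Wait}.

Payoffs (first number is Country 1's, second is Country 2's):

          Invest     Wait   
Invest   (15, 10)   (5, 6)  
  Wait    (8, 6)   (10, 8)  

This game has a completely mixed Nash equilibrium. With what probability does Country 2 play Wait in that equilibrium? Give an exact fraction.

7/12

Let q be the probability that Country 2 plays Invest. In a completely mixed equilibrium, Country 1 must be indifferent between Invest and Wait.
Country 1's expected payoff from Invest is 15q + 5(1−q); from Wait it is 8q + 10(1−q).
Setting these equal: 10q + 5 = −2q + 10, so q = 5/12.
Therefore Country 2 plays Wait with probability 1 − 5/12 = 7/12.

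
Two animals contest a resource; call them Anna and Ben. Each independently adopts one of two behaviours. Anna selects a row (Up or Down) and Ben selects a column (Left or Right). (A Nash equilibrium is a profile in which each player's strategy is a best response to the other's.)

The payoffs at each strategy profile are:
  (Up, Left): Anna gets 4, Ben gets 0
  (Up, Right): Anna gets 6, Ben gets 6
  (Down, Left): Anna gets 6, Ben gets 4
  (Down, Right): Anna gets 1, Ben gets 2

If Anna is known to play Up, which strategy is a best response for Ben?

Against Up, Ben earns 0 from Left and 6 from Right.
So Right is the best response.

Right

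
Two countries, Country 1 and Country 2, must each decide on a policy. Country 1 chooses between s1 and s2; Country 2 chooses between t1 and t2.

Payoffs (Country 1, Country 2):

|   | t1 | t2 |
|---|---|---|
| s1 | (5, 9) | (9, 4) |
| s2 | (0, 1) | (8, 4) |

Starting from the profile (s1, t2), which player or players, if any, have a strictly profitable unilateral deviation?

Country 2

Country 1 at (s1, t2) earns 9; deviating to s2 yields 8 — not better.
Country 2 earns 4; deviating to t1 yields 9 — a strict improvement.
Only Country 2 has a strictly profitable deviation.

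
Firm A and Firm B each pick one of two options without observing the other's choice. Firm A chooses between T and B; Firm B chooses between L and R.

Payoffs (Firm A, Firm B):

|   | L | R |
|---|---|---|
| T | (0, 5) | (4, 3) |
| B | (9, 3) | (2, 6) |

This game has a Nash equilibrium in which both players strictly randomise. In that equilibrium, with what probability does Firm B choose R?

Let y be the probability that Firm B plays L. In a completely mixed equilibrium, Firm A must be indifferent between T and B.
Firm A's expected payoff from T is 4(1−y); from B it is 9y + 2(1−y).
Setting these equal: −4y + 4 = 7y + 2, so y = 2/11.
Therefore Firm B plays R with probability 1 − 2/11 = 9/11.

9/11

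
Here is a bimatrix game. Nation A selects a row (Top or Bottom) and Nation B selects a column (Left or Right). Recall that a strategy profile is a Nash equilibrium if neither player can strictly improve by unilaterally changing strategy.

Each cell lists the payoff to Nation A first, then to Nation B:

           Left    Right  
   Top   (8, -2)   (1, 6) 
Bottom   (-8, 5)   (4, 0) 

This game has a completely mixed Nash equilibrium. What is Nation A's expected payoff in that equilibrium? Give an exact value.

40/19

First find q, the probability Nation B plays Left, from Nation A's indifference between Top and Bottom: 8q + (1−q) = −8q + 4(1−q), giving q = 3/19.
Since Nation A is indifferent in equilibrium, Nation A's expected payoff equals the payoff from either row against (3/19, 16/19). Using Top: 8(3/19) + (16/19) = 40/19.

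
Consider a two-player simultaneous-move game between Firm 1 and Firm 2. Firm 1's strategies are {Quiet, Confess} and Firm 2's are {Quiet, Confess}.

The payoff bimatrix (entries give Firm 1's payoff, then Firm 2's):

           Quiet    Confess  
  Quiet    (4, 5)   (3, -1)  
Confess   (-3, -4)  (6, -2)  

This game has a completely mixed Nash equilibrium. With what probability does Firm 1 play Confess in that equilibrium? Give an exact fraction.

3/4

Let r be the probability that Firm 1 plays Quiet. In a completely mixed equilibrium, Firm 2 must be indifferent between Quiet and Confess.
Firm 2's expected payoff from Quiet is 5r − 4(1−r); from Confess it is −r − 2(1−r).
Setting these equal: 9r − 4 = r − 2, so r = 1/4.
Therefore Firm 1 plays Confess with probability 1 − 1/4 = 3/4.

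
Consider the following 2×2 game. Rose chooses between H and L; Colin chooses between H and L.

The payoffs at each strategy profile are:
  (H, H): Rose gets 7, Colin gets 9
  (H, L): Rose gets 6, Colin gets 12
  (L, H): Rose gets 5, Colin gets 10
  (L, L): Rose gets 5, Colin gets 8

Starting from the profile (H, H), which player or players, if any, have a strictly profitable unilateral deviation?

Rose at (H, H) earns 7; deviating to L yields 5 — not better.
Colin earns 9; deviating to L yields 12 — a strict improvement.
Only Colin has a strictly profitable deviation.

Colin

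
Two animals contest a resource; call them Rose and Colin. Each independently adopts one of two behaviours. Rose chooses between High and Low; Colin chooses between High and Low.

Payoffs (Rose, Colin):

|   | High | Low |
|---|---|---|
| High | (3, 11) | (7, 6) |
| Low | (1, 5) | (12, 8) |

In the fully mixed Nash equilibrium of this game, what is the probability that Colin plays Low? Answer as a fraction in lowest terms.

2/7

Let c be the probability that Colin plays High. In a completely mixed equilibrium, Rose must be indifferent between High and Low.
Rose's expected payoff from High is 3c + 7(1−c); from Low it is c + 12(1−c).
Setting these equal: −4c + 7 = −11c + 12, so c = 5/7.
Therefore Colin plays Low with probability 1 − 5/7 = 2/7.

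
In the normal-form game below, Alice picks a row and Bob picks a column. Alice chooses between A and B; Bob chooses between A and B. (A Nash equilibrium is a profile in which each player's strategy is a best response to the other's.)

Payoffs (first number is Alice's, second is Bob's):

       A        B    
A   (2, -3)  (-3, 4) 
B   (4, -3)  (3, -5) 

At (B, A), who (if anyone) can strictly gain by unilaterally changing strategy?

Neither

Alice at (B, A) earns 4; deviating to A yields 2 — not better.
Bob earns -3; deviating to B yields -5 — not better.
Neither player can strictly improve; the profile is a Nash equilibrium.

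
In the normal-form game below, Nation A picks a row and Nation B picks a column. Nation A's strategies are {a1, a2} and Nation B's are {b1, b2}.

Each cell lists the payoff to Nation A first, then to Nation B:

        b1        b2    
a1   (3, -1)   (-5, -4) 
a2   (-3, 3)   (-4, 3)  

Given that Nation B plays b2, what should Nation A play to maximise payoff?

a2

Against b2, Nation A earns -5 from a1 and -4 from a2.
So a2 is the best response.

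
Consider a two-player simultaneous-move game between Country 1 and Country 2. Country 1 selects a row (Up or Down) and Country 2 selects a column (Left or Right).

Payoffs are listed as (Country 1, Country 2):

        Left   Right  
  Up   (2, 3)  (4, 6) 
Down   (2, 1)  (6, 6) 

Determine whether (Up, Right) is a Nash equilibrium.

At (Up, Right), Country 1 earns 4; switching to Down would give 6, so Country 1 would deviate.
Country 2 earns 6; switching to Left would give 3, so Country 2 has no profitable deviation.
Since at least one player can profitably deviate, this is not a Nash equilibrium.

No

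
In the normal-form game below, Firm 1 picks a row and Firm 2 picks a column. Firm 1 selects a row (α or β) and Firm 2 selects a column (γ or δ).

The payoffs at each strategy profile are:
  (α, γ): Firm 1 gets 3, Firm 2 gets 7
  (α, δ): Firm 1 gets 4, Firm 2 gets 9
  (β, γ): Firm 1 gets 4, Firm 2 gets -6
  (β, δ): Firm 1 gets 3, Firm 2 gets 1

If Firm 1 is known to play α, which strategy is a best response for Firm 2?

Against α, Firm 2 earns 7 from γ and 9 from δ.
So δ is the best response.

δ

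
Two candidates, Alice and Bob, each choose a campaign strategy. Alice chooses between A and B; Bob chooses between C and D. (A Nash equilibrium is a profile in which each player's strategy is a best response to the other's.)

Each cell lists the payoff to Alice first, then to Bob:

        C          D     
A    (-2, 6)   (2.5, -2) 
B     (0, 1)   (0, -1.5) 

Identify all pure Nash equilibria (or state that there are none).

(B, C)

(A, C): Alice prefers B (0 > -2) — not an equilibrium.
(A, D): Bob prefers C (6 > -2) — not an equilibrium.
(B, C): Alice gets 0 ≥ -2 from A, and Bob gets 1 ≥ -1.5 from D — Nash equilibrium.
(B, D): Alice prefers A (2.5 > 0); Bob prefers C (1 > -1.5) — not an equilibrium.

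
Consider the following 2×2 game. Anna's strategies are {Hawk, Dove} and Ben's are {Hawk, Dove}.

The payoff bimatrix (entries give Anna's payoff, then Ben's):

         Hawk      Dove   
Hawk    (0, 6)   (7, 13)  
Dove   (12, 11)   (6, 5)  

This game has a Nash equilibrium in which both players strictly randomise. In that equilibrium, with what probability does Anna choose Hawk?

6/13

Let p be the probability that Anna plays Hawk. In a completely mixed equilibrium, Ben must be indifferent between Hawk and Dove.
Ben's expected payoff from Hawk is 6p + 11(1−p); from Dove it is 13p + 5(1−p).
Setting these equal: −5p + 11 = 8p + 5, so p = 6/13.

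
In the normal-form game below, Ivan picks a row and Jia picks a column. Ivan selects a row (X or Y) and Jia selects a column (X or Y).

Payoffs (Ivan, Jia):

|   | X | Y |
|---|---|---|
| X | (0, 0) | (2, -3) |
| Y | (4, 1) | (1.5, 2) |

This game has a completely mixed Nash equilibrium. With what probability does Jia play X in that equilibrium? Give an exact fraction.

1/9

Let y be the probability that Jia plays X. In a completely mixed equilibrium, Ivan must be indifferent between X and Y.
Ivan's expected payoff from X is 2(1−y); from Y it is 4y + 1.5(1−y).
Setting these equal: −2y + 2 = 2.5y + 1.5, so y = 1/9.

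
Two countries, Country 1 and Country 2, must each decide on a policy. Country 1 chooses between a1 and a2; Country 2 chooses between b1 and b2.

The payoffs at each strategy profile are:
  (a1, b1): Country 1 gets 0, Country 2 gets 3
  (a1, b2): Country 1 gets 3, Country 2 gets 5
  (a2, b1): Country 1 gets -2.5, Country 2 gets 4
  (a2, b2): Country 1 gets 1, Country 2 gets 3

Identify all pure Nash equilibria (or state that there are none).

(a1, b1): Country 2 prefers b2 (5 > 3) — not an equilibrium.
(a1, b2): Country 1 gets 3 ≥ 1 from a2, and Country 2 gets 5 ≥ 3 from b1 — Nash equilibrium.
(a2, b1): Country 1 prefers a1 (0 > -2.5) — not an equilibrium.
(a2, b2): Country 1 prefers a1 (3 > 1); Country 2 prefers b1 (4 > 3) — not an equilibrium.

(a1, b2)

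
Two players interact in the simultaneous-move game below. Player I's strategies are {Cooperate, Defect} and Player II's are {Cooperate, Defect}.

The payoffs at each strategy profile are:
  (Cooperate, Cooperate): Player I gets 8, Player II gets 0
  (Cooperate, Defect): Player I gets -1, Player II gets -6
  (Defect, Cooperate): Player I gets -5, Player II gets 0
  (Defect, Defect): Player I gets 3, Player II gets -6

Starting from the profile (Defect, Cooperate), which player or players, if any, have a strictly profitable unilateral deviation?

Player I at (Defect, Cooperate) earns -5; deviating to Cooperate yields 8 — a strict improvement.
Player II earns 0; deviating to Defect yields -6 — not better.
Only Player I has a strictly profitable deviation.

Player I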